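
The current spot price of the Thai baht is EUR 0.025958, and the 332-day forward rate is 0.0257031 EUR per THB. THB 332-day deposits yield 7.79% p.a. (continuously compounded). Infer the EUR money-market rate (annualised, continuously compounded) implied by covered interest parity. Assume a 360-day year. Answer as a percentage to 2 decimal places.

6.72%

T = 332/360 years.
F/S = 0.0257031/0.025958 = 0.9901803 = (growth of EUR) / (growth of THB).
The THB side grows by e^(0.0779×332/360) = 1.0744846.
So the EUR growth factor = 1.0639335.
r = ln(1.0639335)/(332/360) = 0.067200 → 6.72%.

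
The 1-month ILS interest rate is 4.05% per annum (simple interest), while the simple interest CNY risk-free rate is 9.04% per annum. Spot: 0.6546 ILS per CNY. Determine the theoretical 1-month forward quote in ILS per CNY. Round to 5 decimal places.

0.65190

T = 1/12 years.
ILS accumulates by 1 + 0.0405×1/12 = 1.003375.
CNY growth factor: 1 + 0.0904×1/12 = 1.0075333.
So F = 0.6546 × 1.003375 / 1.0075333 = 0.6518983 (ILS/CNY).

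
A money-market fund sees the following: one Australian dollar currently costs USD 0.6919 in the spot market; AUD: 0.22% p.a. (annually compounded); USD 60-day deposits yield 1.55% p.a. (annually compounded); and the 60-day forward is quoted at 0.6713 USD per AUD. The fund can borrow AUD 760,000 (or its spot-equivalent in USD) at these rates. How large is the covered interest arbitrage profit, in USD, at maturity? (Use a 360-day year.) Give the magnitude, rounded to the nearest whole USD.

T = 60/360 years.
Invest the AUD and cover forward: 760,000 × 1.00036633 × 0.6713 = USD 510,374.90.
Convert at spot and invest in USD: 760,000 × 0.6919 × 1.00256681 = USD 527,193.74.
The quoted forward undervalues AUD, so borrow AUD, convert to USD at spot, deposit the USD at 1.55%, and buy AUD forward at 0.6713 to cover the loan.
Profit = 527,193.74 − 510,374.90 = USD 16,819.

USD 16,819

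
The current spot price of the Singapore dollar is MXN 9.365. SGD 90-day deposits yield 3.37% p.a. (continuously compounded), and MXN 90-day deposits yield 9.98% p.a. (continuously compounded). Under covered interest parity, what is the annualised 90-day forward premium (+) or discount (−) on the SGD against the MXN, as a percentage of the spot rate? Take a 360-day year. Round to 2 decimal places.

T = 90/360 years.
No-arbitrage forward: 9.365 × 1.0252639 / 1.0084606 = 9.521043 MXN/SGD.
Annualised premium = (F − S)/S × (1/T) = (9.521043 − 9.365)/9.365 ÷ (90/360) = 6.66%.

+6.66%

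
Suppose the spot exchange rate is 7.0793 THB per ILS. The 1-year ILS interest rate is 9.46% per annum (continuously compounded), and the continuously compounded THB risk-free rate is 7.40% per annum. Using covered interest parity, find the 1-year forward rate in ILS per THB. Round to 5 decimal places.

0.14420

T = 1 year.
Growth of 1 THB over T: e^(0.0740×1) = 1.0768068.
Growth of 1 ILS over T: e^(0.0946×1) = 1.0992191.
So F = 7.0793 × 1.0768068 / 1.0992191 = 6.934958 (THB/ILS).
Quoted the other way: 1/6.934958 = 0.14420 ILS per THB.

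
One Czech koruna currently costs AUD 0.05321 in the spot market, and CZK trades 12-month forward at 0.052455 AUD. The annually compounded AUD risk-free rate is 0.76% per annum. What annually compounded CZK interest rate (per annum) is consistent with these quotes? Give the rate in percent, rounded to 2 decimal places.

2.21%

T = 1 year.
CIP gives F = S · g_AUD/g_CZK, so g_AUD/g_CZK = 0.052455/0.05321 = 0.9858109.
The AUD side grows by (1 + 0.0076)^1 = 1.007600.
Hence g_CZK = 1.0221027.
r = 1.0221027^(1/1) − 1 = 0.022103 → 2.21%.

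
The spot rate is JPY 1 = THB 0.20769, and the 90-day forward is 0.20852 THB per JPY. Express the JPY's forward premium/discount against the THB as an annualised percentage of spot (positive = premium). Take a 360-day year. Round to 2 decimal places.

+1.60%

T = 90/360 years.
Period premium: (0.20852 − 0.20769)/0.20769 = 0.0039963.
×(1/T) gives 1.60% p.a.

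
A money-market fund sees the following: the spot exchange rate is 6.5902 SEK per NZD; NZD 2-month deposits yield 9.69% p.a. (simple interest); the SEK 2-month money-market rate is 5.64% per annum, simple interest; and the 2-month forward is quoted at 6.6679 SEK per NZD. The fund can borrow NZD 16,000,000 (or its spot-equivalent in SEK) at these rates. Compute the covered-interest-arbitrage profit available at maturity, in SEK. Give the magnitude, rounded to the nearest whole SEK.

SEK 1,975,019

T = 2/12 years.
Route A — deposit NZD, sell forward: 16,000,000 × 1.016150 × 6.6679 = SEK 108,409,385.36.
Route B — convert at spot, deposit SEK: 16,000,000 × 6.5902 × 1.009400 = SEK 106,434,366.08.
The quoted forward overvalues NZD, so borrow SEK, buy NZD at spot, deposit the NZD at 9.69%, and sell the proceeds forward at 6.6679.
Profit = 108,409,385.36 − 106,434,366.08 = SEK 1,975,019.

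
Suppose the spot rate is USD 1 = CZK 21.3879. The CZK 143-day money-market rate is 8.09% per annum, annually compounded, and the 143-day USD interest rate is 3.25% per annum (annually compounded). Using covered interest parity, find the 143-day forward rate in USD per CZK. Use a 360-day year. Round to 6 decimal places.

0.045912

T = 143/360 years.
Growth of 1 CZK over T: (1 + 0.0809)^(143/360) = 1.0313839.
Growth of 1 USD over T: (1 + 0.0325)^(143/360) = 1.0127854.
So F = 21.3879 × 1.0313839 / 1.0127854 = 21.78066 (CZK/USD).
Invert for USD per CZK: 1 / 21.78066 = 0.045912.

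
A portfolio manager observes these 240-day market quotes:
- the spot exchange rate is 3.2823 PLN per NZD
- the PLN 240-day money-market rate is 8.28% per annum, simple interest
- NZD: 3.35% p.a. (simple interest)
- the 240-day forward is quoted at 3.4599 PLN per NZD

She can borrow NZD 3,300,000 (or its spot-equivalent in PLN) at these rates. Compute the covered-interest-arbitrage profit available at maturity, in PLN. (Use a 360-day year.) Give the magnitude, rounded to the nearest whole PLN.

PLN 243,171

T = 240/360 years.
Invest the NZD and cover forward: 3,300,000 × 1.0223333333 × 3.4599 = PLN 11,672,664.63.
Convert at spot and invest in PLN: 3,300,000 × 3.2823 × 1.055200 = PLN 11,429,493.77.
The quoted forward overvalues NZD, so borrow PLN, buy NZD at spot, deposit the NZD at 3.35%, and sell the proceeds forward at 3.4599.
Arbitrage profit = |11,672,664.63 − 11,429,493.77| = PLN 243,171.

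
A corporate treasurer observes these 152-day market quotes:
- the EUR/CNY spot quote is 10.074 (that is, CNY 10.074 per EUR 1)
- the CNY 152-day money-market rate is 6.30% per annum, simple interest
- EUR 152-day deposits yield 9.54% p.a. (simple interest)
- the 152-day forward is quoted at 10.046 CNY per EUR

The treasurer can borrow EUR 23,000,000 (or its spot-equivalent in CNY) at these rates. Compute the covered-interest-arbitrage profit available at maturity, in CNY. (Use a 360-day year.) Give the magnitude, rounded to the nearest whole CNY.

CNY 2,499,743

T = 152/360 years.
Keep in EUR, deliver into the forward: 23,000,000·1.040280·10.046 = CNY 240,365,016.24.
Swap to CNY now, deposit: 23,000,000·10.074·1.026600 = CNY 237,865,273.20.
The quoted forward overvalues EUR, so borrow CNY, buy EUR at spot, deposit the EUR at 9.54%, and sell the proceeds forward at 10.046.
The gap between the two covered legs is CNY 2,499,743.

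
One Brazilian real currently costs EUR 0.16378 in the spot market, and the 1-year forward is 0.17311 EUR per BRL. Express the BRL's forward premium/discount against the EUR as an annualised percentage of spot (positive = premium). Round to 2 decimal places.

+5.70%

T = 1 year.
(F − S)/S = (0.17311 − 0.16378)/0.16378 = 0.0569667.
Annualise by dividing by T: 0.0569667 / 1 = 0.056967 → 5.70%.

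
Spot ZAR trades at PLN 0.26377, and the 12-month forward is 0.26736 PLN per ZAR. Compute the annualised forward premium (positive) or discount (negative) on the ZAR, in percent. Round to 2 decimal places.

T = 1 year.
(F − S)/S = (0.26736 − 0.26377)/0.26377 = 0.0136103.
Annualise by dividing by T: 0.0136103 / 1 = 0.013610 → 1.36%.

+1.36%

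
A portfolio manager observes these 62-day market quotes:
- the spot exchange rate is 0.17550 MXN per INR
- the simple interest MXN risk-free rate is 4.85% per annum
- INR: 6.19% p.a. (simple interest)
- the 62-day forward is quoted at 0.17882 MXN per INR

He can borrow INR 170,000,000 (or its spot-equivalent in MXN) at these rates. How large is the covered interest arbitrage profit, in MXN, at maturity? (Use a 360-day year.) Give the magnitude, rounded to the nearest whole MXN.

T = 62/360 years.
Invest the INR and cover forward: 170,000,000 × 1.0106605556 × 0.17882 = MXN 30,723,474.49.
Convert at spot and invest in MXN: 170,000,000 × 0.17550 × 1.0083527778 = MXN 30,084,205.13.
The quoted forward overvalues INR, so borrow MXN, buy INR at spot, deposit the INR at 6.19%, and sell the proceeds forward at 0.17882.
The gap between the two covered legs is MXN 639,269.

MXN 639,269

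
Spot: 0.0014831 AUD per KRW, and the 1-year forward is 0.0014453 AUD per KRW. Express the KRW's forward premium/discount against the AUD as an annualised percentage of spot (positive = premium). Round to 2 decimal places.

T = 1 year.
(F − S)/S = (0.0014453 − 0.0014831)/0.0014831 = -0.0254872.
Per annum: -0.0254872 / 1 = -0.025487 = -2.55%.

-2.55%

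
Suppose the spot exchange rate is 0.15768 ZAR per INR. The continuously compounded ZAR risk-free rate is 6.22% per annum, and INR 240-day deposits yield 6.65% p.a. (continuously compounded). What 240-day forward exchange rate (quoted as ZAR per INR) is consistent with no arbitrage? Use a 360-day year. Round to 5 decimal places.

T = 240/360 years.
ZAR growth factor: e^(0.0622×240/360) = 1.0423384.
Growth of 1 INR over T: e^(0.0665×240/360) = 1.0453307.
Forward (ZAR per INR) = 0.15768 × 1.0423384 / 1.0453307 = 0.1572286.

0.15723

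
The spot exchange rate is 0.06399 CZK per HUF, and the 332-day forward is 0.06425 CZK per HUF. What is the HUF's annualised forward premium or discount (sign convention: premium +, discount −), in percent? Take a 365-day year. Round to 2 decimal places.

T = 332/365 years.
HUF trades forward at +0.40631% vs spot over the period.
×(1/T) gives 0.45% p.a.

+0.45%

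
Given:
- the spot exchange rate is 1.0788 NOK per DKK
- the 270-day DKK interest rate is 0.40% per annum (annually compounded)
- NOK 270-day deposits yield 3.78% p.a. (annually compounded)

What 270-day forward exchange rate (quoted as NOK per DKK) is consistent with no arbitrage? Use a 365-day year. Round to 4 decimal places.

1.1055

T = 270/365 years.
Growth of 1 NOK over T: (1 + 0.0378)^(270/365) = 1.0278262.
DKK growth factor: (1 + 0.0040)^(270/365) = 1.0029574.
Forward (NOK per DKK) = 1.0788 × 1.0278262 / 1.0029574 = 1.105549.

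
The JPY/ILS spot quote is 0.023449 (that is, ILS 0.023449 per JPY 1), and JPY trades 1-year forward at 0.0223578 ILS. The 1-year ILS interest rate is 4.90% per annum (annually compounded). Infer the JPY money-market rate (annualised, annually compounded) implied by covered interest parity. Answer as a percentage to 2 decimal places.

10.02%

T = 1 year.
F/S = 0.0223578/0.023449 = 0.9534650 = (growth of ILS) / (growth of JPY).
The ILS side grows by (1 + 0.0490)^1 = 1.049000.
Hence g_JPY = 1.1001977.
r = 1.1001977^(1/1) − 1 = 0.100198 → 10.02%.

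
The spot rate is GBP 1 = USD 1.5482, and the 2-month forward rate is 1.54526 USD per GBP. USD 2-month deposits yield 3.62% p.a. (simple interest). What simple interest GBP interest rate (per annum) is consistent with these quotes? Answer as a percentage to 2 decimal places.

T = 2/12 years.
F/S = 1.54526/1.5482 = 0.9981010 = (growth of USD) / (growth of GBP).
USD growth factor: 1 + 0.0362×2/12 = 1.0060333.
So the GBP growth factor = 1.0079474.
(1.0079474 − 1)/T = 0.047684, i.e. 4.77%.

4.77%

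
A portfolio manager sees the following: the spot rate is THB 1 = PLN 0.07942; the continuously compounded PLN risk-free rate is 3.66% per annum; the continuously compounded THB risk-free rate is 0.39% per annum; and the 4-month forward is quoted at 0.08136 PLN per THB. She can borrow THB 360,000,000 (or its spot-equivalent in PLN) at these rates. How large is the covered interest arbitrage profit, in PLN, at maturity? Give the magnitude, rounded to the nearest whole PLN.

T = 4/12 years.
Route A — deposit THB, sell forward: 360,000,000 × 1.0013008454 × 0.08136 = PLN 29,327,701.24.
Route B — convert at spot, deposit PLN: 360,000,000 × 0.07942 × 1.0122747236 = PLN 28,942,149.08.
The quoted forward overvalues THB, so borrow PLN, buy THB at spot, deposit the THB at 0.39%, and sell the proceeds forward at 0.08136.
The gap between the two covered legs is PLN 385,552.

PLN 385,552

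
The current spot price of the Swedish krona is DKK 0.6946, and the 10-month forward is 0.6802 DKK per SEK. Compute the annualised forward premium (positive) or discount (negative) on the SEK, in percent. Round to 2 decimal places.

-2.49%

T = 10/12 years.
(F − S)/S = (0.6802 − 0.6946)/0.6946 = -0.0207314.
Per annum: -0.0207314 / (10/12) = -0.024878 = -2.49%.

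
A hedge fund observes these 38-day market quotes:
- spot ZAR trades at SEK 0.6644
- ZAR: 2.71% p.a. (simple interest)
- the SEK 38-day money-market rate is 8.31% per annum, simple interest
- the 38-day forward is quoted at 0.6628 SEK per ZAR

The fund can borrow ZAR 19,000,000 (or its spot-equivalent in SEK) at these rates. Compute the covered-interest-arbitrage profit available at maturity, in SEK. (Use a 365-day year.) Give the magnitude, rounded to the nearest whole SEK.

T = 38/365 years.
Route A — deposit ZAR, sell forward: 19,000,000 × 1.0028213699 × 0.6628 = SEK 12,628,730.08.
Route B — convert at spot, deposit SEK: 19,000,000 × 0.6644 × 1.0086515068 = SEK 12,732,813.16.
The quoted forward undervalues ZAR, so borrow ZAR, convert to SEK at spot, deposit the SEK at 8.31%, and buy ZAR forward at 0.6628 to cover the loan.
Profit = 12,732,813.16 − 12,628,730.08 = SEK 104,083.

SEK 104,083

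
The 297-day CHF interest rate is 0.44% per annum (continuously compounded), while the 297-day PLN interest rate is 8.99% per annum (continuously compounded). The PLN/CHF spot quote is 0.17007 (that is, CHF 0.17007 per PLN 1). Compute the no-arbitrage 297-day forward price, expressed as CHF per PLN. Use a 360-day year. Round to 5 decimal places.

0.15849

T = 297/360 years.
Growth of 1 CHF over T: e^(0.0044×297/360) = 1.0036366.
PLN growth factor: e^(0.0899×297/360) = 1.0769872.
Forward (CHF per PLN) = 0.17007 × 1.0036366 / 1.0769872 = 0.1584870.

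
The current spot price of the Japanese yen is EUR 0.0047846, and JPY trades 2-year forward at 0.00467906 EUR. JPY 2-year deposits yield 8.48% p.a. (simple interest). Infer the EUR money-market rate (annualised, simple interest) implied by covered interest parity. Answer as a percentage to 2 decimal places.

7.19%

T = 2 years.
F/S = 0.00467906/0.0047846 = 0.9779417 = (growth of EUR) / (growth of JPY).
The JPY side grows by 1 + 0.0848×2 = 1.169600.
Hence g_EUR = 1.1438006.
(1.1438006 − 1)/T = 0.071900, i.e. 7.19%.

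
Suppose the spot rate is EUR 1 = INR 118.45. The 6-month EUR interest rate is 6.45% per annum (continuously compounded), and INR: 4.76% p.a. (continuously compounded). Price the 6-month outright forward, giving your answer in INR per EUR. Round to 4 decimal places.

117.4533

T = 6/12 years.
INR growth factor: e^(0.0476×6/12) = 1.02408548.
Growth of 1 EUR over T: e^(0.0645×6/12) = 1.032775667.
CIP: F = S · (grow INR)/(grow EUR) = 118.45 × 1.02408548/1.032775667 = 117.453314 INR per EUR.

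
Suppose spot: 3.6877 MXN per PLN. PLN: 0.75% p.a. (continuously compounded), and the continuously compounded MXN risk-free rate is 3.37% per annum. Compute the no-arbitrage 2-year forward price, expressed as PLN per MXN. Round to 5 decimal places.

0.25733

T = 2 years.
MXN growth factor: e^(0.0337×2) = 1.0697233.
Growth of 1 PLN over T: e^(0.0075×2) = 1.0151131.
So F = 3.6877 × 1.0697233 / 1.0151131 = 3.886088 (MXN/PLN).
Invert for PLN per MXN: 1 / 3.886088 = 0.25733.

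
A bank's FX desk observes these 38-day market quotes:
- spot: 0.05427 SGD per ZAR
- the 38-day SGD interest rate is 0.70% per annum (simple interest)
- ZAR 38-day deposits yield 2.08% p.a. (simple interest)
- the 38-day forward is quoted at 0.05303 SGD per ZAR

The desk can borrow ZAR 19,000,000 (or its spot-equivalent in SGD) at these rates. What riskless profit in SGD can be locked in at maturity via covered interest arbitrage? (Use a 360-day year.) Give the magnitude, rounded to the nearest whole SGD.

SGD 22,110

T = 38/360 years.
Invest the ZAR and cover forward: 19,000,000 × 1.002195556 × 0.05303 = SGD 1,009,782.18.
Convert at spot and invest in SGD: 19,000,000 × 0.05427 × 1.000738889 = SGD 1,031,891.89.
The quoted forward undervalues ZAR, so borrow ZAR, convert to SGD at spot, deposit the SGD at 0.70%, and buy ZAR forward at 0.05303 to cover the loan.
Profit = 1,031,891.89 − 1,009,782.18 = SGD 22,110.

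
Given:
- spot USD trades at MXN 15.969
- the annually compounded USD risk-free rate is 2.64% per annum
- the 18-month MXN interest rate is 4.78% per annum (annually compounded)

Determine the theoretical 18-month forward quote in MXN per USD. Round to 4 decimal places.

T = 18/12 years.
MXN accumulates by (1 + 0.0478)^(18/12) = 1.07255011.
USD growth factor: (1 + 0.0264)^(18/12) = 1.03986022.
So F = 15.969 × 1.07255011 / 1.03986022 = 16.471014 (MXN/USD).

16.4710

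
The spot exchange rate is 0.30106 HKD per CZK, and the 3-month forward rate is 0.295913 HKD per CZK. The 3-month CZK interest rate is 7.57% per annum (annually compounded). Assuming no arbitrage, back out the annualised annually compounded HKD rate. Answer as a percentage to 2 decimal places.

T = 3/12 years.
CIP gives F = S · g_HKD/g_CZK, so g_HKD/g_CZK = 0.295913/0.30106 = 0.9829037.
The CZK side grows by (1 + 0.0757)^(3/12) = 1.0184103.
So the HKD growth factor = 1.0009993.
r = 1.0009993^(12/3) − 1 = 0.004003 → 0.40%.

0.40%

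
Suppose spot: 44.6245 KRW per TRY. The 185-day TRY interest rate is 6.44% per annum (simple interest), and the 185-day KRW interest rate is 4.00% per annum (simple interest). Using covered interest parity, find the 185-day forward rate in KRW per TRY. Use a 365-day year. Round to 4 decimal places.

44.0901

T = 185/365 years.
KRW accumulates by 1 + 0.0400×185/365 = 1.02027397.
TRY growth factor: 1 + 0.0644×185/365 = 1.0326411.
CIP: F = S · (grow KRW)/(grow TRY) = 44.6245 × 1.02027397/1.0326411 = 44.090067 KRW per TRY.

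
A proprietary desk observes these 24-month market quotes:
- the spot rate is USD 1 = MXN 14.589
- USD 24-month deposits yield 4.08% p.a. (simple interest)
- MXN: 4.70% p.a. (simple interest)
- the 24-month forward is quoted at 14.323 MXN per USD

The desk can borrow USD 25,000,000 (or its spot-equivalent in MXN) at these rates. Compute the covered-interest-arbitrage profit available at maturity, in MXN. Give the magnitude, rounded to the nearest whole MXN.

MXN 11,715,230

T = 2 years.
Keep in USD, deliver into the forward: 25,000,000·1.081600·14.323 = MXN 387,293,920.00.
Swap to MXN now, deposit: 25,000,000·14.589·1.094000 = MXN 399,009,150.00.
The quoted forward undervalues USD, so borrow USD, convert to MXN at spot, deposit the MXN at 4.70%, and buy USD forward at 14.323 to cover the loan.
The gap between the two covered legs is MXN 11,715,230.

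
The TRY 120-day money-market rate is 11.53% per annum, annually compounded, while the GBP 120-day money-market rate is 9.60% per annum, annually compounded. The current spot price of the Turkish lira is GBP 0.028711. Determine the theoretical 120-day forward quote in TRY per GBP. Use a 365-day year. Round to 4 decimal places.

35.0303

T = 120/365 years.
Growth of 1 GBP over T: (1 + 0.0960)^(120/365) = 1.03059588.
TRY growth factor: (1 + 0.1153)^(120/365) = 1.03652751.
CIP: F = S · (grow GBP)/(grow TRY) = 0.028711 × 1.03059588/1.03652751 = 0.028546698 GBP per TRY.
Invert for TRY per GBP: 1 / 0.028546698 = 35.0303.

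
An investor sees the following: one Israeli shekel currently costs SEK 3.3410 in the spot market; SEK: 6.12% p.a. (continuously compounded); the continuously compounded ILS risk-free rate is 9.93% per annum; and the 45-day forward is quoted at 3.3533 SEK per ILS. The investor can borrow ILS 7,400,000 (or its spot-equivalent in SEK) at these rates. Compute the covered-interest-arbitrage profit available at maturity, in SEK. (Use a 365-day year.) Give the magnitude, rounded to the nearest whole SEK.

SEK 209,428

T = 45/365 years.
Invest the ILS and cover forward: 7,400,000 × 1.0123177115 × 3.3533 = SEK 25,120,076.87.
Convert at spot and invest in SEK: 7,400,000 × 3.3410 × 1.0075737423 = SEK 24,910,648.66.
The quoted forward overvalues ILS, so borrow SEK, buy ILS at spot, deposit the ILS at 9.93%, and sell the proceeds forward at 3.3533.
Profit = 25,120,076.87 − 24,910,648.66 = SEK 209,428.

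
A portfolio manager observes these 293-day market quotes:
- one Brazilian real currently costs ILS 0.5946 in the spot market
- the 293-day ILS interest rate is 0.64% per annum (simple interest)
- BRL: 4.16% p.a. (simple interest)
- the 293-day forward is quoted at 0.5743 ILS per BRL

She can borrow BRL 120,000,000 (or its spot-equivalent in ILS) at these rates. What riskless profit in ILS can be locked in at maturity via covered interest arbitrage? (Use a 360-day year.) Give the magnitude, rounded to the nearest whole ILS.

T = 293/360 years.
Route A — deposit BRL, sell forward: 120,000,000 × 1.0338577778 × 0.5743 = ILS 71,249,342.61.
Route B — convert at spot, deposit ILS: 120,000,000 × 0.5946 × 1.0052088889 = ILS 71,723,664.64.
The quoted forward undervalues BRL, so borrow BRL, convert to ILS at spot, deposit the ILS at 0.64%, and buy BRL forward at 0.5743 to cover the loan.
Arbitrage profit = |71,249,342.61 − 71,723,664.64| = ILS 474,322.

ILS 474,322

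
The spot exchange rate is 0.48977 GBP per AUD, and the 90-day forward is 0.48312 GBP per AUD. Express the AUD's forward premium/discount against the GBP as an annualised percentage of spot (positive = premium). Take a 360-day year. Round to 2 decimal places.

-5.43%

T = 90/360 years.
AUD trades forward at -1.35778% vs spot over the period.
×(1/T) gives -5.43% p.a.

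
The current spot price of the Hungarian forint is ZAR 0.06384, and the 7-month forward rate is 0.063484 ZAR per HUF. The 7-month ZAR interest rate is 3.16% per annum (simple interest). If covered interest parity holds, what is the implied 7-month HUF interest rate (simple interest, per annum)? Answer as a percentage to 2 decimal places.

T = 7/12 years.
CIP gives F = S · g_ZAR/g_HUF, so g_ZAR/g_HUF = 0.063484/0.06384 = 0.9944236.
The ZAR side grows by 1 + 0.0316×7/12 = 1.0184333.
That pins the HUF growth at 1.0241443.
(1.0241443 − 1)/T = 0.041390, i.e. 4.14%.

4.14%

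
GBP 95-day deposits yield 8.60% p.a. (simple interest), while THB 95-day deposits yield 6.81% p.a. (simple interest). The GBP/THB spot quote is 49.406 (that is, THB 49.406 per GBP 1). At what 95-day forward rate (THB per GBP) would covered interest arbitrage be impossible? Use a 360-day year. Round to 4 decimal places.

T = 95/360 years.
THB accumulates by 1 + 0.0681×95/360 = 1.01797083.
GBP growth factor: 1 + 0.0860×95/360 = 1.02269444.
Forward (THB per GBP) = 49.406 × 1.01797083 / 1.02269444 = 49.177804.

49.1778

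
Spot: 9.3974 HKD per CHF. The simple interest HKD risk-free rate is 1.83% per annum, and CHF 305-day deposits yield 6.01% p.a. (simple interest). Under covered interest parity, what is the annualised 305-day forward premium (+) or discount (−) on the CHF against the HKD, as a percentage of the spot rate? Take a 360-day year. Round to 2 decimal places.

-3.98%

T = 305/360 years.
No-arbitrage forward: 9.3974 × 1.0155042 / 1.0509181 = 9.0807259 HKD/CHF.
(F − S)/S ÷ T = (9.0807259 − 9.3974)/9.3974/(305/360) = -0.039775 → -3.98%.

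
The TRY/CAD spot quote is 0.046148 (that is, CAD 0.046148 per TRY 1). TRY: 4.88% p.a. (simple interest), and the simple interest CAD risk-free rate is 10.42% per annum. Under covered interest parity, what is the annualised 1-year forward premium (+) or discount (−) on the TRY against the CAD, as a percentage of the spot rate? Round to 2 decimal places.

+5.28%

T = 1 year.
F = S · g_CAD/g_TRY = 0.046148 × 1.104200/1.048800 = 0.048585642.
Annualised premium = (F − S)/S × (1/T) = (0.048585642 − 0.046148)/0.046148 ÷ 1 = 5.28%.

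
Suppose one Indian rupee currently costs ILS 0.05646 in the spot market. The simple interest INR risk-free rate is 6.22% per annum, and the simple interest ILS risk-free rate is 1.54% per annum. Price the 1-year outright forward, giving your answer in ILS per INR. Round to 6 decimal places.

0.053972

T = 1 year.
ILS accumulates by 1 + 0.0154×1 = 1.015400.
Growth of 1 INR over T: 1 + 0.0622×1 = 1.062200.
So F = 0.05646 × 1.015400 / 1.062200 = 0.05397240 (ILS/INR).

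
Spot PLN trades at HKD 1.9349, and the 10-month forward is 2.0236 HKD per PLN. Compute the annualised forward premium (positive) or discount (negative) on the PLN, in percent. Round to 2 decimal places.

T = 10/12 years.
PLN trades forward at +4.58422% vs spot over the period.
Annualise by dividing by T: 0.0458422 / (10/12) = 0.055011 → 5.50%.

+5.50%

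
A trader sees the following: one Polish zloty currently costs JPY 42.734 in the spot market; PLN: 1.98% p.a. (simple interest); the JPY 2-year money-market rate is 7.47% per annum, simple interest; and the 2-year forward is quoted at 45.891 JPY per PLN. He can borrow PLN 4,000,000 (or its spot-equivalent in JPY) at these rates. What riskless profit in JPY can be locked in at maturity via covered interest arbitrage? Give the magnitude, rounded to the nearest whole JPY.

JPY 5,640,704

T = 2 years.
Invest the PLN and cover forward: 4,000,000 × 1.039600 × 45.891 = JPY 190,833,134.40.
Convert at spot and invest in JPY: 4,000,000 × 42.734 × 1.149400 = JPY 196,473,838.40.
The quoted forward undervalues PLN, so borrow PLN, convert to JPY at spot, deposit the JPY at 7.47%, and buy PLN forward at 45.891 to cover the loan.
The gap between the two covered legs is JPY 5,640,704.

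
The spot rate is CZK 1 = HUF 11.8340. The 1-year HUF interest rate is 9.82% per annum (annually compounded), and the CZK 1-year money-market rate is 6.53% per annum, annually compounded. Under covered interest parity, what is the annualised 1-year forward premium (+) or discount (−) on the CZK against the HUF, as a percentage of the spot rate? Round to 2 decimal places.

T = 1 year.
F = S · g_HUF/g_CZK = 11.834 × 1.098200/1.065300 = 12.1994732.
Annualised premium = (F − S)/S × (1/T) = (12.1994732 − 11.834)/11.834 ÷ 1 = 3.09%.

+3.09%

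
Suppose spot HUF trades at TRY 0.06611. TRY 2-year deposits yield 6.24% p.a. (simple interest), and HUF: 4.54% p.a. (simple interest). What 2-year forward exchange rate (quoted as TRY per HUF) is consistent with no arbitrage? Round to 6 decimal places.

0.068171

T = 2 years.
TRY accumulates by 1 + 0.0624×2 = 1.124800.
HUF accumulates by 1 + 0.0454×2 = 1.090800.
Forward (TRY per HUF) = 0.06611 × 1.124800 / 1.090800 = 0.06817063.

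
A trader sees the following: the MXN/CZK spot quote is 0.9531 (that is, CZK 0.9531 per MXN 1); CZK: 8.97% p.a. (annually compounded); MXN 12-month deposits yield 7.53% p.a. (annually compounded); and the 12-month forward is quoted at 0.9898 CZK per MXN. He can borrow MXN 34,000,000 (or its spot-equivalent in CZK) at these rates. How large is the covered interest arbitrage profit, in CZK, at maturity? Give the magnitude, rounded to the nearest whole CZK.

T = 1 year.
Route A — deposit MXN, sell forward: 34,000,000 × 1.075300 × 0.9898 = CZK 36,187,285.96.
Route B — convert at spot, deposit CZK: 34,000,000 × 0.9531 × 1.089700 = CZK 35,312,164.38.
The quoted forward overvalues MXN, so borrow CZK, buy MXN at spot, deposit the MXN at 7.53%, and sell the proceeds forward at 0.9898.
The gap between the two covered legs is CZK 875,122.

CZK 875,122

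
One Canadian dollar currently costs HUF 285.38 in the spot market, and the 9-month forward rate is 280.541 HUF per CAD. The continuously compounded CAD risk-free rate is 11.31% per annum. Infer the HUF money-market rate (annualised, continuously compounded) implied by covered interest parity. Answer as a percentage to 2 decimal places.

T = 9/12 years.
By CIP, F/S equals the HUF-to-CAD growth ratio: 280.541/285.38 = 0.9830437.
The CAD side grows by e^(0.1131×9/12) = 1.0885266.
So the HUF growth factor = 1.0700692.
r = ln(1.0700692)/(9/12) = 0.090298 → 9.03%.

9.03%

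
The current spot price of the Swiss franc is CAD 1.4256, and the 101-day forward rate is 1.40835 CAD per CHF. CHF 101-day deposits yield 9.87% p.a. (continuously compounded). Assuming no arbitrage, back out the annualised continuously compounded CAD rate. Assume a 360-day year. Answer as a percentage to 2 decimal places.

T = 101/360 years.
CIP gives F = S · g_CAD/g_CHF, so g_CAD/g_CHF = 1.40835/1.4256 = 0.9878998.
The CHF side grows by e^(0.0987×101/360) = 1.0280778.
Hence g_CAD = 1.0156379.
r = ln(1.0156379)/(101/360) = 0.055308 → 5.53%.

5.53%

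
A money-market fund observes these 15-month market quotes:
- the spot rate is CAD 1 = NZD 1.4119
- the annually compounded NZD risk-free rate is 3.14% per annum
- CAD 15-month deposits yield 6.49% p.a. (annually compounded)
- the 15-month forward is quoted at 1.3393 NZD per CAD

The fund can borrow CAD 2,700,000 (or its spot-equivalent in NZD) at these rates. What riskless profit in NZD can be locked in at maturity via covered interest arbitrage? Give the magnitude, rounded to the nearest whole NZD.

NZD 50,530

T = 15/12 years.
Route A — deposit CAD, sell forward: 2,700,000 × 1.081772741 × 1.3393 = NZD 3,911,809.23.
Route B — convert at spot, deposit NZD: 2,700,000 × 1.4119 × 1.039402863 = NZD 3,962,338.84.
The quoted forward undervalues CAD, so borrow CAD, convert to NZD at spot, deposit the NZD at 3.14%, and buy CAD forward at 1.3393 to cover the loan.
Profit = 3,962,338.84 − 3,911,809.23 = NZD 50,530.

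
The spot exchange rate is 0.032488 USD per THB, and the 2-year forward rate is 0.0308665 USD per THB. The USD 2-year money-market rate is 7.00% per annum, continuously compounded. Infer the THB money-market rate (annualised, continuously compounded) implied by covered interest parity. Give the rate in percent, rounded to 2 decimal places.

T = 2 years.
F/S = 0.0308665/0.032488 = 0.9500893 = (growth of USD) / (growth of THB).
USD growth factor: e^(0.0700×2) = 1.1502738.
Hence g_THB = 1.2107007.
r = ln(1.2107007)/2 = 0.095600 → 9.56%.

9.56%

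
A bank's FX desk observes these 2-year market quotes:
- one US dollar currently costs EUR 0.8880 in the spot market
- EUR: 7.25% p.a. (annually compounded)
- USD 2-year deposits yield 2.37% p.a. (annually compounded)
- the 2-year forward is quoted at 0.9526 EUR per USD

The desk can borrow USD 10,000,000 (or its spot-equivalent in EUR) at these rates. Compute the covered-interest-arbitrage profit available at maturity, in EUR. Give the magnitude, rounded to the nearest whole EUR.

EUR 231,392

T = 2 years.
Keep in USD, deliver into the forward: 10,000,000·1.04796169·0.9526 = EUR 9,982,883.06.
Swap to EUR now, deposit: 10,000,000·0.8880·1.15025625 = EUR 10,214,275.50.
The quoted forward undervalues USD, so borrow USD, convert to EUR at spot, deposit the EUR at 7.25%, and buy USD forward at 0.9526 to cover the loan.
Profit = 10,214,275.50 − 9,982,883.06 = EUR 231,392.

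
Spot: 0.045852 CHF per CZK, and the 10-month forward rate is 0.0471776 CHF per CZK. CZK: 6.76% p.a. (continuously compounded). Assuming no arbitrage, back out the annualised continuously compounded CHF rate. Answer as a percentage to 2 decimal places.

T = 10/12 years.
F/S = 0.0471776/0.045852 = 1.0289104 = (growth of CHF) / (growth of CZK).
The CZK side grows by e^(0.0676×10/12) = 1.0579503.
Hence g_CHF = 1.0885361.
r = ln(1.0885361)/(10/12) = 0.101801 → 10.18%.

10.18%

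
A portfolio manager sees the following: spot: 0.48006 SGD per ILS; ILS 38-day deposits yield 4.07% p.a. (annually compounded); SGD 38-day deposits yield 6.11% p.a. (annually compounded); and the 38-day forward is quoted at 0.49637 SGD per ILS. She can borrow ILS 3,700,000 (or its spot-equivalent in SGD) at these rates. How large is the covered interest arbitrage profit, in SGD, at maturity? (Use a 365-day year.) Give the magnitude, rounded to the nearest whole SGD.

T = 38/365 years.
Route A — deposit ILS, sell forward: 3,700,000 × 1.004161939 × 0.49637 = SGD 1,844,212.69.
Route B — convert at spot, deposit SGD: 3,700,000 × 0.48006 × 1.006193435 = SGD 1,787,222.92.
The quoted forward overvalues ILS, so borrow SGD, buy ILS at spot, deposit the ILS at 4.07%, and sell the proceeds forward at 0.49637.
The gap between the two covered legs is SGD 56,990.

SGD 56,990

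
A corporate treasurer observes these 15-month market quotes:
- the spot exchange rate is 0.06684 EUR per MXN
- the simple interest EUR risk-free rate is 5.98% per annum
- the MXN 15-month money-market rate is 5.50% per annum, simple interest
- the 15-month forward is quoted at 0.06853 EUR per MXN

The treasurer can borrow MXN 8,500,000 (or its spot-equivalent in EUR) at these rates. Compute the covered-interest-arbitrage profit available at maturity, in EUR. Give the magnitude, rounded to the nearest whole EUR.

EUR 11,944

T = 15/12 years.
Route A — deposit MXN, sell forward: 8,500,000 × 1.068750 × 0.06853 = EUR 622,552.22.
Route B — convert at spot, deposit EUR: 8,500,000 × 0.06684 × 1.074750 = EUR 610,608.47.
The quoted forward overvalues MXN, so borrow EUR, buy MXN at spot, deposit the MXN at 5.50%, and sell the proceeds forward at 0.06853.
Profit = 622,552.22 − 610,608.47 = EUR 11,944.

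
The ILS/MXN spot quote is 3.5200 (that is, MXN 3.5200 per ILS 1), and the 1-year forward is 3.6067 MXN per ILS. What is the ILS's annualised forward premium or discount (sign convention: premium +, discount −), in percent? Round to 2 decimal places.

+2.46%

T = 1 year.
(F − S)/S = (3.6067 − 3.52)/3.52 = 0.0246307.
Per annum: 0.0246307 / 1 = 0.024631 = 2.46%.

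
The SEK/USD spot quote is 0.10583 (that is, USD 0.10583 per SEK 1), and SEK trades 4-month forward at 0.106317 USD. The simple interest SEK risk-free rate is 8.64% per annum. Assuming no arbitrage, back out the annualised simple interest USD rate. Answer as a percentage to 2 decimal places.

10.06%

T = 4/12 years.
F/S = 0.106317/0.10583 = 1.0046017 = (growth of USD) / (growth of SEK).
SEK growth factor: 1 + 0.0864×4/12 = 1.028800.
That pins the USD growth at 1.0335342.
r = (1.0335342 − 1)/(4/12) = 0.100603 → 10.06%.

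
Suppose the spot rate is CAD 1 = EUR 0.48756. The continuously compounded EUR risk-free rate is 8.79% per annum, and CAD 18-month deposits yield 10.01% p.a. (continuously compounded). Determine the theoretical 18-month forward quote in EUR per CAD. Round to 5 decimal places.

T = 18/12 years.
EUR growth factor: e^(0.0879×18/12) = 1.1409372.
Growth of 1 CAD over T: e^(0.1001×18/12) = 1.1620085.
Forward (EUR per CAD) = 0.48756 × 1.1409372 / 1.1620085 = 0.4787188.

0.47872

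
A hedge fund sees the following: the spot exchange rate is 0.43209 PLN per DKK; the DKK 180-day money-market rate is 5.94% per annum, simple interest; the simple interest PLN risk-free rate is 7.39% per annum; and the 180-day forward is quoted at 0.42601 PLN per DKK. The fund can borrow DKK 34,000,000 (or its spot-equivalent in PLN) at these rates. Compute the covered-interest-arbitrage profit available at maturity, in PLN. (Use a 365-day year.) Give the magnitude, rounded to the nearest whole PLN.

T = 180/365 years.
Invest the DKK and cover forward: 34,000,000 × 1.0292931507 × 0.42601 = PLN 14,908,631.95.
Convert at spot and invest in PLN: 34,000,000 × 0.43209 × 1.0364438356 = PLN 15,226,458.58.
The quoted forward undervalues DKK, so borrow DKK, convert to PLN at spot, deposit the PLN at 7.39%, and buy DKK forward at 0.42601 to cover the loan.
Arbitrage profit = |14,908,631.95 − 15,226,458.58| = PLN 317,827.

PLN 317,827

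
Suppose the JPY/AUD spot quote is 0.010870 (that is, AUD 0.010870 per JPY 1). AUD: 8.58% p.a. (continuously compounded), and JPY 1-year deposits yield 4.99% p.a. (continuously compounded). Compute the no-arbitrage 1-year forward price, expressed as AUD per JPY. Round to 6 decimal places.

0.011267

T = 1 year.
Growth of 1 AUD over T: e^(0.0858×1) = 1.0895884.
Growth of 1 JPY over T: e^(0.0499×1) = 1.051166.
So F = 0.01087 × 1.0895884 / 1.051166 = 0.01126732 (AUD/JPY).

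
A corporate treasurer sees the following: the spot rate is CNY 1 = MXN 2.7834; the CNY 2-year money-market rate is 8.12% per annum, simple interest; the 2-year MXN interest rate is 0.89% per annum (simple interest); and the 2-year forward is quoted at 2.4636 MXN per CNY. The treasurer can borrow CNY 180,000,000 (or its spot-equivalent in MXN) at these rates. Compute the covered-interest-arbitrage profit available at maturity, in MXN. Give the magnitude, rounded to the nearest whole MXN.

MXN 5,533,942

T = 2 years.
Keep in CNY, deliver into the forward: 180,000,000·1.162400·2.4636 = MXN 515,463,955.20.
Swap to MXN now, deposit: 180,000,000·2.7834·1.017800 = MXN 509,930,013.60.
The quoted forward overvalues CNY, so borrow MXN, buy CNY at spot, deposit the CNY at 8.12%, and sell the proceeds forward at 2.4636.
Profit = 515,463,955.20 − 509,930,013.60 = MXN 5,533,942.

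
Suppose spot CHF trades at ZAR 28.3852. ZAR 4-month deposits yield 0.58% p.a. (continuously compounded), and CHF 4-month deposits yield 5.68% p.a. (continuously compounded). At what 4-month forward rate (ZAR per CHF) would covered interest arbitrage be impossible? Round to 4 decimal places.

27.9067

T = 4/12 years.
ZAR accumulates by e^(0.0058×4/12) = 1.0019352.
CHF growth factor: e^(0.0568×4/12) = 1.01911371.
So F = 28.3852 × 1.0019352 / 1.01911371 = 27.906730 (ZAR/CHF).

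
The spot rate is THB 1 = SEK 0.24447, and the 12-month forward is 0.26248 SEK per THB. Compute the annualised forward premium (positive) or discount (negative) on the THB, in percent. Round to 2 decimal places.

T = 1 year.
(F − S)/S = (0.26248 − 0.24447)/0.24447 = 0.0736696.
Per annum: 0.0736696 / 1 = 0.073670 = 7.37%.

+7.37%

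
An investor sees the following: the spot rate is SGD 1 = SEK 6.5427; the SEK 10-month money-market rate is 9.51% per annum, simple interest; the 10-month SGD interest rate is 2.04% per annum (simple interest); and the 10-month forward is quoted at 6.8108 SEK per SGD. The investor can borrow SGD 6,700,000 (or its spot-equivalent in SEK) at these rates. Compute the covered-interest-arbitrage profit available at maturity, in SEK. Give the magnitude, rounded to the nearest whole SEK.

T = 10/12 years.
Route A — deposit SGD, sell forward: 6,700,000 × 1.017000 × 6.8108 = SEK 46,408,110.12.
Route B — convert at spot, deposit SEK: 6,700,000 × 6.5427 × 1.079250 = SEK 47,310,100.13.
The quoted forward undervalues SGD, so borrow SGD, convert to SEK at spot, deposit the SEK at 9.51%, and buy SGD forward at 6.8108 to cover the loan.
Arbitrage profit = |46,408,110.12 − 47,310,100.13| = SEK 901,990.

SEK 901,990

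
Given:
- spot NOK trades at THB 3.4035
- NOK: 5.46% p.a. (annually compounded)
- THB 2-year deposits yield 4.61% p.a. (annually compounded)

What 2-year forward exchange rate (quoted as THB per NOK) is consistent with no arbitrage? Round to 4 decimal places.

3.3489

T = 2 years.
THB growth factor: (1 + 0.0461)^2 = 1.0943252.
NOK accumulates by (1 + 0.0546)^2 = 1.1121812.
Forward (THB per NOK) = 3.4035 × 1.0943252 / 1.1121812 = 3.348857.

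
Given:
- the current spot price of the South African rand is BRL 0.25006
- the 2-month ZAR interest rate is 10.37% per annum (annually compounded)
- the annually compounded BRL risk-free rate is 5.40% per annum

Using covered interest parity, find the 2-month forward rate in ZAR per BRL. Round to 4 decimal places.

4.0299

T = 2/12 years.
BRL accumulates by (1 + 0.0540)^(2/12) = 1.0088039.
Growth of 1 ZAR over T: (1 + 0.1037)^(2/12) = 1.0165807.
So F = 0.25006 × 1.0088039 / 1.0165807 = 0.2481471 (BRL/ZAR).
Invert for ZAR per BRL: 1 / 0.2481471 = 4.0299.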